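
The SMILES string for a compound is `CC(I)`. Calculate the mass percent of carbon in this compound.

Atom tally by fragment:
  CH3 → C:1 H:3
  CH2I → C:1 H:2 I:1
Element totals:
  C: 2
  H: 5
  I: 1
Molecular formula: C2H5I.
Molar mass = 155.966 g/mol.
Mass from C: 2 × 12.011 = 24.022 g/mol.
%C = 24.022 / 155.966 × 100 = 15.40%.

15.40%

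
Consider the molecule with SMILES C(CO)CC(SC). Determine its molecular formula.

C5H12OS

Atom tally by fragment:
  HOCH2CH2 → C:2 H:5 O:1
  CH2 → C:1 H:2
  CH2SCH3 → C:2 H:5 S:1
Element totals:
  C: 5
  H: 12
  O: 1
  S: 1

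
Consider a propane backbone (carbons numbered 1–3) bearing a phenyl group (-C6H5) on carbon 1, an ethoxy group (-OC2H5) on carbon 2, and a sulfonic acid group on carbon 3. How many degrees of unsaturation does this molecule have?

4

Atom tally by fragment:
  C6H5CH2 → C:7 H:7
  CH(OC2H5) → C:3 H:6 O:1
  CH2SO3H → C:1 H:3 S:1 O:3
Element totals:
  C: 11
  H: 16
  O: 4
  S: 1
Molecular formula: C11H16O4S.
DoU = (2C + 2 + N − H − X) / 2 = (2·11 + 2 + 0 − 16 − 0) / 2 = 4.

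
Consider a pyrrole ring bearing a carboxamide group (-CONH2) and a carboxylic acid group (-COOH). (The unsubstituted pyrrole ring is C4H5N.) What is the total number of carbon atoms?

6

Atom tally by fragment:
  pyrrole ring core → C:4 H:5 N:1
  (− 2 ring H displaced by substituents)
  + CONH2 → C:1 H:2 O:1 N:1
  + COOH → C:1 H:1 O:2
Element totals:
  C: 6
  H: 6
  N: 2
  O: 3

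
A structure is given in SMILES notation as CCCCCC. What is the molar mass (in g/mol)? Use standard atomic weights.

Atom tally by fragment:
  CH3 → C:1 H:3
  CH2 → C:1 H:2
  CH2 → C:1 H:2
  CH2 → C:1 H:2
  CH2 → C:1 H:2
  CH3 → C:1 H:3
Element totals:
  C: 6
  H: 14
Molecular formula: C6H14.
  M = 6(12.011) + 14(1.008)
    = 72.066 + 14.112 = 86.178

86.18 g/mol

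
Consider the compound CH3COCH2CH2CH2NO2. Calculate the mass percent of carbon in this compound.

45.80%

Atom tally by fragment:
  CH3COCH2 → C:3 H:5 O:1
  CH2 → C:1 H:2
  CH2NO2 → C:1 H:2 N:1 O:2
Element totals:
  C: 5
  H: 9
  N: 1
  O: 3
Molecular formula: C5H9NO3.
Molar mass = 131.131 g/mol.
Mass from C: 5 × 12.011 = 60.055 g/mol.
%C = 60.055 / 131.131 × 100 = 45.80%.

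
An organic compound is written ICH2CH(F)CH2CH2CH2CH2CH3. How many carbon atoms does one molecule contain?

7

Atom tally by fragment:
  ICH2 → C:1 H:2 I:1
  CH(F) → C:1 H:1 F:1
  CH2 → C:1 H:2
  CH2 → C:1 H:2
  CH2 → C:1 H:2
  CH2 → C:1 H:2
  CH3 → C:1 H:3
Element totals:
  C: 7
  H: 14
  F: 1
  I: 1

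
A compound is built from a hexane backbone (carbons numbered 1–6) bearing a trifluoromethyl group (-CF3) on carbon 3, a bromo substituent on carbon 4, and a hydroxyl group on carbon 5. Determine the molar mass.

249.07 g/mol

Atom tally by fragment:
  CH3 → C:1 H:3
  CH2 → C:1 H:2
  CH(CF3) → C:2 H:1 F:3
  CH(Br) → C:1 H:1 Br:1
  CH(OH) → C:1 H:2 O:1
  CH3 → C:1 H:3
Element totals:
  C: 7
  H: 12
  Br: 1
  F: 3
  O: 1
Molecular formula: C7H12BrF3O.
  M = 7(12.011) + 12(1.008) + 79.904 + 3(18.998) + 15.999
    = 84.077 + 12.096 + 79.904 + 56.994 + 15.999 = 249.070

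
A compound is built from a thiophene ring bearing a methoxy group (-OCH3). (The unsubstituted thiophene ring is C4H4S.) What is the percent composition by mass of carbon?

52.61%

Atom tally by fragment:
  thiophene ring core → C:4 H:4 S:1
  (− 1 ring H displaced by substituents)
  + OCH3 → C:1 H:3 O:1
Element totals:
  C: 5
  H: 6
  O: 1
  S: 1
Molecular formula: C5H6OS.
Molar mass = 114.162 g/mol.
Mass from C: 5 × 12.011 = 60.055 g/mol.
%C = 60.055 / 114.162 × 100 = 52.61%.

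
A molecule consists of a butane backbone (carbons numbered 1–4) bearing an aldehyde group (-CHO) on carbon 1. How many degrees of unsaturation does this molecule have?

Atom tally by fragment:
  OHCCH2 → C:2 H:3 O:1
  CH2 → C:1 H:2
  CH2 → C:1 H:2
  CH3 → C:1 H:3
Element totals:
  C: 5
  H: 10
  O: 1
Molecular formula: C5H10O.
DoU = (2C + 2 + N − H − X) / 2 = (2·5 + 2 + 0 − 10 − 0) / 2 = 1.

1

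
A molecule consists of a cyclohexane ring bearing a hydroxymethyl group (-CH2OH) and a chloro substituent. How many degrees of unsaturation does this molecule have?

1

Atom tally by fragment:
  cyclohexane ring core → C:6 H:12
  (− 2 ring H displaced by substituents)
  + CH2OH → C:1 H:3 O:1
  + Cl → Cl:1
Element totals:
  C: 7
  H: 13
  Cl: 1
  O: 1
Molecular formula: C7H13ClO.
DoU = (2C + 2 + N − H − X) / 2 = (2·7 + 2 + 0 − 13 − 1) / 2 = 1.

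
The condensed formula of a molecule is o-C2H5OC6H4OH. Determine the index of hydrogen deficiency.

Element totals:
  C: 8
  H: 10
  O: 2
Molecular formula: C8H10O2.
DoU = (2C + 2 + N − H − X) / 2 = (2·8 + 2 + 0 − 10 − 0) / 2 = 4.

4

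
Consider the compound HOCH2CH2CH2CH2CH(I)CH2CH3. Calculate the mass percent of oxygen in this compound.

Element totals:
  C: 7
  H: 15
  I: 1
  O: 1
Molecular formula: C7H15IO.
Molar mass = 242.100 g/mol.
Mass from O: 1 × 15.999 = 15.999 g/mol.
%O = 15.999 / 242.100 × 100 = 6.61%.

6.61%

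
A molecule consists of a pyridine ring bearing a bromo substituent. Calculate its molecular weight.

158.00 g/mol

Atom tally by fragment:
  pyridine ring core → C:5 H:5 N:1
  (− 1 ring H displaced by substituents)
  + Br → Br:1
Element totals:
  C: 5
  H: 4
  Br: 1
  N: 1
Molecular formula: C5H4BrN.
  M = 5(12.011) + 4(1.008) + 79.904 + 14.007
    = 60.055 + 4.032 + 79.904 + 14.007 = 157.998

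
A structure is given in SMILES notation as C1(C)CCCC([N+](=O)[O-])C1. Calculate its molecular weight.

143.19 g/mol

Atom tally by fragment:
  cyclohexane ring core → C:6 H:12
  (− 2 ring H displaced by substituents)
  + CH3 → C:1 H:3
  + NO2 → N:1 O:2
Element totals:
  C: 7
  H: 13
  N: 1
  O: 2
Molecular formula: C7H13NO2.
  M = 7(12.011) + 13(1.008) + 14.007 + 2(15.999)
    = 84.077 + 13.104 + 14.007 + 31.998 = 143.186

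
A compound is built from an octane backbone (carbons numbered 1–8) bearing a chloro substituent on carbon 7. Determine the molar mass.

Atom tally by fragment:
  CH3 → C:1 H:3
  CH2 → C:1 H:2
  CH2 → C:1 H:2
  CH2 → C:1 H:2
  CH2 → C:1 H:2
  CH2 → C:1 H:2
  CH(Cl) → C:1 H:1 Cl:1
  CH3 → C:1 H:3
Element totals:
  C: 8
  H: 17
  Cl: 1
Molecular formula: C8H17Cl.
  M = 8(12.011) + 17(1.008) + 35.45
    = 96.088 + 17.136 + 35.450 = 148.674

148.67 g/mol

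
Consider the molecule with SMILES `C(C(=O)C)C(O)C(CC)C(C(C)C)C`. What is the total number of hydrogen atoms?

24

Atom tally by fragment:
  CH3COCH2 → C:3 H:5 O:1
  CH(OH) → C:1 H:2 O:1
  CH(C2H5) → C:3 H:6
  CH(CH(CH3)2) → C:4 H:8
  CH3 → C:1 H:3
Element totals:
  C: 12
  H: 24
  O: 2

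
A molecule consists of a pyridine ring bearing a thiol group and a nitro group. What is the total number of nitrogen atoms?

2

Atom tally by fragment:
  pyridine ring core → C:5 H:5 N:1
  (− 2 ring H displaced by substituents)
  + SH → S:1 H:1
  + NO2 → N:1 O:2
Element totals:
  C: 5
  H: 4
  N: 2
  O: 2
  S: 1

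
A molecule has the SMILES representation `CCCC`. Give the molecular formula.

Atom tally by fragment:
  CH3 → C:1 H:3
  CH2 → C:1 H:2
  CH2 → C:1 H:2
  CH3 → C:1 H:3
Element totals:
  C: 4
  H: 10

C4H10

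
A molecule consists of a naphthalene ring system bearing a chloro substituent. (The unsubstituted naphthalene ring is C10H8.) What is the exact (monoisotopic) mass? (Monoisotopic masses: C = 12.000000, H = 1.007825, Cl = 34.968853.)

Atom tally by fragment:
  naphthalene ring system core → C:10 H:8
  (− 1 ring H displaced by substituents)
  + Cl → Cl:1
Element totals:
  C: 10
  H: 7
  Cl: 1
Molecular formula: C10H7Cl.
  M = 10(12.0) + 7(1.007825) + 34.968853
    = 120.000000 + 7.054775 + 34.968853 = 162.023628

162.0236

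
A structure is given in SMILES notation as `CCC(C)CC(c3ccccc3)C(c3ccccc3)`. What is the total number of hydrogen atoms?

24

Atom tally by fragment:
  CH3 → C:1 H:3
  CH2 → C:1 H:2
  CH(CH3) → C:2 H:4
  CH2 → C:1 H:2
  CH(C6H5) → C:7 H:6
  CH2C6H5 → C:7 H:7
Element totals:
  C: 19
  H: 24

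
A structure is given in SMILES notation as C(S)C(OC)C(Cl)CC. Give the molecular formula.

Atom tally by fragment:
  HSCH2 → C:1 H:3 S:1
  CH(OCH3) → C:2 H:4 O:1
  CH(Cl) → C:1 H:1 Cl:1
  CH2 → C:1 H:2
  CH3 → C:1 H:3
Element totals:
  C: 6
  H: 13
  Cl: 1
  O: 1
  S: 1

C6H13ClOS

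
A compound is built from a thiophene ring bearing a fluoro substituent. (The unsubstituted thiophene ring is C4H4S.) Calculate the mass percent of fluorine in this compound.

18.60%

Atom tally by fragment:
  thiophene ring core → C:4 H:4 S:1
  (− 1 ring H displaced by substituents)
  + F → F:1
Element totals:
  C: 4
  H: 3
  F: 1
  S: 1
Molecular formula: C4H3FS.
Molar mass = 102.126 g/mol.
Mass from F: 1 × 18.998 = 18.998 g/mol.
%F = 18.998 / 102.126 × 100 = 18.60%.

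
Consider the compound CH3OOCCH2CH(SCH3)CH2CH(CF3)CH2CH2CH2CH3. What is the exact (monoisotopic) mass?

Atom tally by fragment:
  CH3OOCCH2 → C:3 H:5 O:2
  CH(SCH3) → C:2 H:4 S:1
  CH2 → C:1 H:2
  CH(CF3) → C:2 H:1 F:3
  CH2 → C:1 H:2
  CH2 → C:1 H:2
  CH2 → C:1 H:2
  CH3 → C:1 H:3
Element totals:
  C: 12
  H: 21
  F: 3
  O: 2
  S: 1
Molecular formula: C12H21F3O2S.
  M = 12(12.0) + 21(1.007825) + 3(18.998403) + 2(15.994915) + 31.972071
    = 144.000000 + 21.164325 + 56.995209 + 31.989830 + 31.972071 = 286.121435

286.1214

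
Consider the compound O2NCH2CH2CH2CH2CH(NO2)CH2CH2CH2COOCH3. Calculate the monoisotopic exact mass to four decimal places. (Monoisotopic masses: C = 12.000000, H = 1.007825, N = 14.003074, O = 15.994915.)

Element totals:
  C: 10
  H: 18
  N: 2
  O: 6
Molecular formula: C10H18N2O6.
  M = 10(12.0) + 18(1.007825) + 2(14.003074) + 6(15.994915)
    = 120.000000 + 18.140850 + 28.006148 + 95.969490 = 262.116488

262.1165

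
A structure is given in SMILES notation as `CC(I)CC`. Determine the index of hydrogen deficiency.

0

Atom tally by fragment:
  CH3 → C:1 H:3
  CH(I) → C:1 H:1 I:1
  CH2 → C:1 H:2
  CH3 → C:1 H:3
Element totals:
  C: 4
  H: 9
  I: 1
Molecular formula: C4H9I.
DoU = (2C + 2 + N − H − X) / 2 = (2·4 + 2 + 0 − 9 − 1) / 2 = 0.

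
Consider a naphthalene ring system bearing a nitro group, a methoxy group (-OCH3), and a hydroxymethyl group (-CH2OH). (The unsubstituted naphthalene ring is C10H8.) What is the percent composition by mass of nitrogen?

6.01%

Atom tally by fragment:
  naphthalene ring system core → C:10 H:8
  (− 3 ring H displaced by substituents)
  + NO2 → N:1 O:2
  + OCH3 → C:1 H:3 O:1
  + CH2OH → C:1 H:3 O:1
Element totals:
  C: 12
  H: 11
  N: 1
  O: 4
Molecular formula: C12H11NO4.
Molar mass = 233.223 g/mol.
Mass from N: 1 × 14.007 = 14.007 g/mol.
%N = 14.007 / 233.223 × 100 = 6.01%.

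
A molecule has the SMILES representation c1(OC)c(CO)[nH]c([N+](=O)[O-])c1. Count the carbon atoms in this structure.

6

Atom tally by fragment:
  pyrrole ring core → C:4 H:5 N:1
  (− 3 ring H displaced by substituents)
  + OCH3 → C:1 H:3 O:1
  + CH2OH → C:1 H:3 O:1
  + NO2 → N:1 O:2
Element totals:
  C: 6
  H: 8
  N: 2
  O: 4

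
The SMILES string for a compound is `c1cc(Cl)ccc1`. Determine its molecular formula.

C6H5Cl

Atom tally by fragment:
  benzene ring core → C:6 H:6
  (− 1 ring H displaced by substituents)
  + Cl → Cl:1
Element totals:
  C: 6
  H: 5
  Cl: 1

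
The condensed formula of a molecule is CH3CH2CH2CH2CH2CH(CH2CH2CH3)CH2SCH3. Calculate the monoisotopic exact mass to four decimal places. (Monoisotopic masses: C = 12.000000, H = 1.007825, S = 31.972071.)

Atom tally by fragment:
  CH3 → C:1 H:3
  CH2 → C:1 H:2
  CH2 → C:1 H:2
  CH2 → C:1 H:2
  CH2 → C:1 H:2
  CH(CH2CH2CH3) → C:4 H:8
  CH2SCH3 → C:2 H:5 S:1
Element totals:
  C: 11
  H: 24
  S: 1
Molecular formula: C11H24S.
  M = 11(12.0) + 24(1.007825) + 31.972071
    = 132.000000 + 24.187800 + 31.972071 = 188.159871

188.1599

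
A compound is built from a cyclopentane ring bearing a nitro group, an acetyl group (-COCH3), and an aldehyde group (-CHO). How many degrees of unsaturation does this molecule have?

Atom tally by fragment:
  cyclopentane ring core → C:5 H:10
  (− 3 ring H displaced by substituents)
  + NO2 → N:1 O:2
  + COCH3 → C:2 H:3 O:1
  + CHO → C:1 H:1 O:1
Element totals:
  C: 8
  H: 11
  N: 1
  O: 4
Molecular formula: C8H11NO4.
DoU = (2C + 2 + N − H − X) / 2 = (2·8 + 2 + 1 − 11 − 0) / 2 = 4.

4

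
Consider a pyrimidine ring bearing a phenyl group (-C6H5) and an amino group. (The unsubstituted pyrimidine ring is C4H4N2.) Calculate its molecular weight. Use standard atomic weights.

Atom tally by fragment:
  pyrimidine ring core → C:4 H:4 N:2
  (− 2 ring H displaced by substituents)
  + C6H5 → C:6 H:5
  + NH2 → N:1 H:2
Element totals:
  C: 10
  H: 9
  N: 3
Molecular formula: C10H9N3.
  M = 10(12.011) + 9(1.008) + 3(14.007)
    = 120.110 + 9.072 + 42.021 = 171.203

171.20 g/mol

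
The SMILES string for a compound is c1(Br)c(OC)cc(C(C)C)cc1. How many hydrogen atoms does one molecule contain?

Atom tally by fragment:
  benzene ring core → C:6 H:6
  (− 3 ring H displaced by substituents)
  + Br → Br:1
  + OCH3 → C:1 H:3 O:1
  + CH(CH3)2 → C:3 H:7
Element totals:
  C: 10
  H: 13
  Br: 1
  O: 1

13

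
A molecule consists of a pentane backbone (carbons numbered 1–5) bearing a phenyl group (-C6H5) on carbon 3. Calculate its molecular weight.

Atom tally by fragment:
  CH3 → C:1 H:3
  CH2 → C:1 H:2
  CH(C6H5) → C:7 H:6
  CH2 → C:1 H:2
  CH3 → C:1 H:3
Element totals:
  C: 11
  H: 16
Molecular formula: C11H16.
  M = 11(12.011) + 16(1.008)
    = 132.121 + 16.128 = 148.249

148.25 g/mol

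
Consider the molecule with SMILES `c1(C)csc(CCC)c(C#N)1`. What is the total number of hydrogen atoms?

11

Atom tally by fragment:
  thiophene ring core → C:4 H:4 S:1
  (− 3 ring H displaced by substituents)
  + CH3 → C:1 H:3
  + CH2CH2CH3 → C:3 H:7
  + CN → C:1 N:1
Element totals:
  C: 9
  H: 11
  N: 1
  S: 1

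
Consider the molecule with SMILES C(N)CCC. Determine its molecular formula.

Atom tally by fragment:
  H2NCH2 → C:1 H:4 N:1
  CH2 → C:1 H:2
  CH2 → C:1 H:2
  CH3 → C:1 H:3
Element totals:
  C: 4
  H: 11
  N: 1

C4H11N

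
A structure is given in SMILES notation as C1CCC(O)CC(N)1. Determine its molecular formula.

Atom tally by fragment:
  cyclohexane ring core → C:6 H:12
  (− 2 ring H displaced by substituents)
  + OH → O:1 H:1
  + NH2 → N:1 H:2
Element totals:
  C: 6
  H: 13
  N: 1
  O: 1

C6H13NO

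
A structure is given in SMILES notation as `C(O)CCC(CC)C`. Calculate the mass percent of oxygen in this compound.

13.77%

Atom tally by fragment:
  HOCH2 → C:1 H:3 O:1
  CH2 → C:1 H:2
  CH2 → C:1 H:2
  CH(C2H5) → C:3 H:6
  CH3 → C:1 H:3
Element totals:
  C: 7
  H: 16
  O: 1
Molecular formula: C7H16O.
Molar mass = 116.204 g/mol.
Mass from O: 1 × 15.999 = 15.999 g/mol.
%O = 15.999 / 116.204 × 100 = 13.77%.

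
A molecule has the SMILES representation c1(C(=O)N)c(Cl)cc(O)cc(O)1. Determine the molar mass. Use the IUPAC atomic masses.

187.58 g/mol

Atom tally by fragment:
  benzene ring core → C:6 H:6
  (− 4 ring H displaced by substituents)
  + CONH2 → C:1 H:2 O:1 N:1
  + Cl → Cl:1
  + OH → O:1 H:1
  + OH → O:1 H:1
Element totals:
  C: 7
  H: 6
  Cl: 1
  N: 1
  O: 3
Molecular formula: C7H6ClNO3.
  M = 7(12.011) + 6(1.008) + 35.45 + 14.007 + 3(15.999)
    = 84.077 + 6.048 + 35.450 + 14.007 + 47.997 = 187.579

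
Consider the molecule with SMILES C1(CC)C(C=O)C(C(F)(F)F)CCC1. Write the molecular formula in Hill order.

C10H15F3O

Atom tally by fragment:
  cyclohexane ring core → C:6 H:12
  (− 3 ring H displaced by substituents)
  + C2H5 → C:2 H:5
  + CHO → C:1 H:1 O:1
  + CF3 → C:1 F:3
Element totals:
  C: 10
  H: 15
  F: 3
  O: 1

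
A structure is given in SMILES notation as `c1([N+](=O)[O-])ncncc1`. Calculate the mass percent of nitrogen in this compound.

33.59%

Atom tally by fragment:
  pyrimidine ring core → C:4 H:4 N:2
  (− 1 ring H displaced by substituents)
  + NO2 → N:1 O:2
Element totals:
  C: 4
  H: 3
  N: 3
  O: 2
Molecular formula: C4H3N3O2.
Molar mass = 125.087 g/mol.
Mass from N: 3 × 14.007 = 42.021 g/mol.
%N = 42.021 / 125.087 × 100 = 33.59%.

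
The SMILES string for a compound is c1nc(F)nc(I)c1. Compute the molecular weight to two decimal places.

223.98 g/mol

Atom tally by fragment:
  pyrimidine ring core → C:4 H:4 N:2
  (− 2 ring H displaced by substituents)
  + F → F:1
  + I → I:1
Element totals:
  C: 4
  H: 2
  F: 1
  I: 1
  N: 2
Molecular formula: C4H2FIN2.
  M = 4(12.011) + 2(1.008) + 18.998 + 126.904 + 2(14.007)
    = 48.044 + 2.016 + 18.998 + 126.904 + 28.014 = 223.976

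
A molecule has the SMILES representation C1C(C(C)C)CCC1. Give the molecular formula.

Atom tally by fragment:
  cyclopentane ring core → C:5 H:10
  (− 1 ring H displaced by substituents)
  + CH(CH3)2 → C:3 H:7
Element totals:
  C: 8
  H: 16

C8H16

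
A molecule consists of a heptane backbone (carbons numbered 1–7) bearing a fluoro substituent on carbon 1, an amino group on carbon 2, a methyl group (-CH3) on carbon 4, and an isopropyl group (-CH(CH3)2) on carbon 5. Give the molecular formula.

Atom tally by fragment:
  FCH2 → C:1 H:2 F:1
  CH(NH2) → C:1 H:3 N:1
  CH2 → C:1 H:2
  CH(CH3) → C:2 H:4
  CH(CH(CH3)2) → C:4 H:8
  CH2 → C:1 H:2
  CH3 → C:1 H:3
Element totals:
  C: 11
  H: 24
  F: 1
  N: 1

C11H24FN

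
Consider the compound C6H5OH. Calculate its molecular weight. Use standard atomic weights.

Element totals:
  C: 6
  H: 6
  O: 1
Molecular formula: C6H6O.
  M = 6(12.011) + 6(1.008) + 15.999
    = 72.066 + 6.048 + 15.999 = 94.113

94.11 g/mol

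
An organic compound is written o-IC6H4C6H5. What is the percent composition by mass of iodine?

Element totals:
  C: 12
  H: 9
  I: 1
Molecular formula: C12H9I.
Molar mass = 280.108 g/mol.
Mass from I: 1 × 126.904 = 126.904 g/mol.
%I = 126.904 / 280.108 × 100 = 45.31%.

45.31%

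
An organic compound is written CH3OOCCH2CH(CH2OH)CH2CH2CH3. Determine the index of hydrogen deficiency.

1

Atom tally by fragment:
  CH3OOCCH2 → C:3 H:5 O:2
  CH(CH2OH) → C:2 H:4 O:1
  CH2 → C:1 H:2
  CH2 → C:1 H:2
  CH3 → C:1 H:3
Element totals:
  C: 8
  H: 16
  O: 3
Molecular formula: C8H16O3.
DoU = (2C + 2 + N − H − X) / 2 = (2·8 + 2 + 0 − 16 − 0) / 2 = 1.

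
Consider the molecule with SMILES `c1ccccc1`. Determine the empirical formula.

CH

Atom tally by fragment:
  benzene ring core → C:6 H:6
Element totals:
  C: 6
  H: 6
Molecular formula: C6H6.
gcd of subscripts = 6; dividing each by 6:
  C: 6/6 = 1
  H: 6/6 = 1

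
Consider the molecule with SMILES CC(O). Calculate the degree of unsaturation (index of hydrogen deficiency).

0

Atom tally by fragment:
  CH3 → C:1 H:3
  CH2OH → C:1 H:3 O:1
Element totals:
  C: 2
  H: 6
  O: 1
Molecular formula: C2H6O.
DoU = (2C + 2 + N − H − X) / 2 = (2·2 + 2 + 0 − 6 − 0) / 2 = 0.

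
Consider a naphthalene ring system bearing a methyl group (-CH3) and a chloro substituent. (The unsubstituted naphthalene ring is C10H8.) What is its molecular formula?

C11H9Cl

Atom tally by fragment:
  naphthalene ring system core → C:10 H:8
  (− 2 ring H displaced by substituents)
  + CH3 → C:1 H:3
  + Cl → Cl:1
Element totals:
  C: 11
  H: 9
  Cl: 1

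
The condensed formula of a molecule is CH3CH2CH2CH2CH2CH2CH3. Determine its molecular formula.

C7H16

Atom tally by fragment:
  CH3 → C:1 H:3
  CH2 → C:1 H:2
  CH2 → C:1 H:2
  CH2 → C:1 H:2
  CH2 → C:1 H:2
  CH2 → C:1 H:2
  CH3 → C:1 H:3
Element totals:
  C: 7
  H: 16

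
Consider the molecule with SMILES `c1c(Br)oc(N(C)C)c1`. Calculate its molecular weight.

Atom tally by fragment:
  furan ring core → C:4 H:4 O:1
  (− 2 ring H displaced by substituents)
  + Br → Br:1
  + N(CH3)2 → N:1 C:2 H:6
Element totals:
  C: 6
  H: 8
  Br: 1
  N: 1
  O: 1
Molecular formula: C6H8BrNO.
  M = 6(12.011) + 8(1.008) + 79.904 + 14.007 + 15.999
    = 72.066 + 8.064 + 79.904 + 14.007 + 15.999 = 190.040

190.04 g/mol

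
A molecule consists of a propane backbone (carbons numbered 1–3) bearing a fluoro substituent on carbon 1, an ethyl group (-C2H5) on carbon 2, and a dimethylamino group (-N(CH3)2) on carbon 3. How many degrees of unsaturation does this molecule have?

Atom tally by fragment:
  FCH2 → C:1 H:2 F:1
  CH(C2H5) → C:3 H:6
  CH2N(CH3)2 → C:3 H:8 N:1
Element totals:
  C: 7
  H: 16
  F: 1
  N: 1
Molecular formula: C7H16FN.
DoU = (2C + 2 + N − H − X) / 2 = (2·7 + 2 + 1 − 16 − 1) / 2 = 0.

0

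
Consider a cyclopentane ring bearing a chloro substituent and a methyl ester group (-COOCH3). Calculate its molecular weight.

Atom tally by fragment:
  cyclopentane ring core → C:5 H:10
  (− 2 ring H displaced by substituents)
  + Cl → Cl:1
  + COOCH3 → C:2 H:3 O:2
Element totals:
  C: 7
  H: 11
  Cl: 1
  O: 2
Molecular formula: C7H11ClO2.
  M = 7(12.011) + 11(1.008) + 35.45 + 2(15.999)
    = 84.077 + 11.088 + 35.450 + 31.998 = 162.613

162.61 g/mol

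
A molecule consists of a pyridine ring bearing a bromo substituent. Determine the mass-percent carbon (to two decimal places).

Atom tally by fragment:
  pyridine ring core → C:5 H:5 N:1
  (− 1 ring H displaced by substituents)
  + Br → Br:1
Element totals:
  C: 5
  H: 4
  Br: 1
  N: 1
Molecular formula: C5H4BrN.
Molar mass = 157.998 g/mol.
Mass from C: 5 × 12.011 = 60.055 g/mol.
%C = 60.055 / 157.998 × 100 = 38.01%.

38.01%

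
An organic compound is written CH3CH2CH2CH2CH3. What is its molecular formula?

Element totals:
  C: 5
  H: 12

C5H12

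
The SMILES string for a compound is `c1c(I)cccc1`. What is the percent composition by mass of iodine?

62.20%

Atom tally by fragment:
  benzene ring core → C:6 H:6
  (− 1 ring H displaced by substituents)
  + I → I:1
Element totals:
  C: 6
  H: 5
  I: 1
Molecular formula: C6H5I.
Molar mass = 204.010 g/mol.
Mass from I: 1 × 126.904 = 126.904 g/mol.
%I = 126.904 / 204.010 × 100 = 62.20%.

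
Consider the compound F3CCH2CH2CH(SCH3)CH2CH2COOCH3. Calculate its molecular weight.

Element totals:
  C: 9
  H: 15
  F: 3
  O: 2
  S: 1
Molecular formula: C9H15F3O2S.
  M = 9(12.011) + 15(1.008) + 3(18.998) + 2(15.999) + 32.06
    = 108.099 + 15.120 + 56.994 + 31.998 + 32.060 = 244.271

244.27 g/mol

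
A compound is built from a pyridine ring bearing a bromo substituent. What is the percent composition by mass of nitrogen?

8.87%

Atom tally by fragment:
  pyridine ring core → C:5 H:5 N:1
  (− 1 ring H displaced by substituents)
  + Br → Br:1
Element totals:
  C: 5
  H: 4
  Br: 1
  N: 1
Molecular formula: C5H4BrN.
Molar mass = 157.998 g/mol.
Mass from N: 1 × 14.007 = 14.007 g/mol.
%N = 14.007 / 157.998 × 100 = 8.87%.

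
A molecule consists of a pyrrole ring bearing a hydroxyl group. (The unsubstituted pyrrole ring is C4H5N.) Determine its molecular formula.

C4H5NO

Atom tally by fragment:
  pyrrole ring core → C:4 H:5 N:1
  (− 1 ring H displaced by substituents)
  + OH → O:1 H:1
Element totals:
  C: 4
  H: 5
  N: 1
  O: 1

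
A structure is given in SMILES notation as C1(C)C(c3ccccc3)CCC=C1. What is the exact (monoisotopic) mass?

Atom tally by fragment:
  cyclohexene ring core → C:6 H:10
  (− 2 ring H displaced by substituents)
  + CH3 → C:1 H:3
  + C6H5 → C:6 H:5
Element totals:
  C: 13
  H: 16
Molecular formula: C13H16.
  M = 13(12.0) + 16(1.007825)
    = 156.000000 + 16.125200 = 172.125200

172.1252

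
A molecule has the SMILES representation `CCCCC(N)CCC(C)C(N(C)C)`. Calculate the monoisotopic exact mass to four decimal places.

Atom tally by fragment:
  CH3 → C:1 H:3
  CH2 → C:1 H:2
  CH2 → C:1 H:2
  CH2 → C:1 H:2
  CH(NH2) → C:1 H:3 N:1
  CH2 → C:1 H:2
  CH2 → C:1 H:2
  CH(CH3) → C:2 H:4
  CH2N(CH3)2 → C:3 H:8 N:1
Element totals:
  C: 12
  H: 28
  N: 2
Molecular formula: C12H28N2.
  M = 12(12.0) + 28(1.007825) + 2(14.003074)
    = 144.000000 + 28.219100 + 28.006148 = 200.225248

200.2252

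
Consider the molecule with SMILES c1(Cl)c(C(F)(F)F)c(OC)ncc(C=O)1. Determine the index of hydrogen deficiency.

Atom tally by fragment:
  pyridine ring core → C:5 H:5 N:1
  (− 4 ring H displaced by substituents)
  + Cl → Cl:1
  + CF3 → C:1 F:3
  + OCH3 → C:1 H:3 O:1
  + CHO → C:1 H:1 O:1
Element totals:
  C: 8
  H: 5
  Cl: 1
  F: 3
  N: 1
  O: 2
Molecular formula: C8H5ClF3NO2.
DoU = (2C + 2 + N − H − X) / 2 = (2·8 + 2 + 1 − 5 − 4) / 2 = 5.

5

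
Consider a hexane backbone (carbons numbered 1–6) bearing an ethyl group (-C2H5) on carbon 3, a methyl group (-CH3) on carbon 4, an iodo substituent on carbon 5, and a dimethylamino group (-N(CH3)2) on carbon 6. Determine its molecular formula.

C11H24IN

Atom tally by fragment:
  CH3 → C:1 H:3
  CH2 → C:1 H:2
  CH(C2H5) → C:3 H:6
  CH(CH3) → C:2 H:4
  CH(I) → C:1 H:1 I:1
  CH2N(CH3)2 → C:3 H:8 N:1
Element totals:
  C: 11
  H: 24
  I: 1
  N: 1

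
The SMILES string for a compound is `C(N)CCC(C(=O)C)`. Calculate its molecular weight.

115.18 g/mol

Atom tally by fragment:
  H2NCH2 → C:1 H:4 N:1
  CH2 → C:1 H:2
  CH2 → C:1 H:2
  CH2COCH3 → C:3 H:5 O:1
Element totals:
  C: 6
  H: 13
  N: 1
  O: 1
Molecular formula: C6H13NO.
  M = 6(12.011) + 13(1.008) + 14.007 + 15.999
    = 72.066 + 13.104 + 14.007 + 15.999 = 115.176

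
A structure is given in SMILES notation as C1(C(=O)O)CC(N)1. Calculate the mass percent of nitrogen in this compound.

13.85%

Atom tally by fragment:
  cyclopropane ring core → C:3 H:6
  (− 2 ring H displaced by substituents)
  + COOH → C:1 H:1 O:2
  + NH2 → N:1 H:2
Element totals:
  C: 4
  H: 7
  N: 1
  O: 2
Molecular formula: C4H7NO2.
Molar mass = 101.105 g/mol.
Mass from N: 1 × 14.007 = 14.007 g/mol.
%N = 14.007 / 101.105 × 100 = 13.85%.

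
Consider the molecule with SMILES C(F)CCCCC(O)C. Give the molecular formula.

C7H15FO

Atom tally by fragment:
  FCH2 → C:1 H:2 F:1
  CH2 → C:1 H:2
  CH2 → C:1 H:2
  CH2 → C:1 H:2
  CH2 → C:1 H:2
  CH(OH) → C:1 H:2 O:1
  CH3 → C:1 H:3
Element totals:
  C: 7
  H: 15
  F: 1
  O: 1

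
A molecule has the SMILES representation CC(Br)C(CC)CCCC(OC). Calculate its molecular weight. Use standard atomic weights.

237.18 g/mol

Atom tally by fragment:
  CH3 → C:1 H:3
  CH(Br) → C:1 H:1 Br:1
  CH(C2H5) → C:3 H:6
  CH2 → C:1 H:2
  CH2 → C:1 H:2
  CH2 → C:1 H:2
  CH2OCH3 → C:2 H:5 O:1
Element totals:
  C: 10
  H: 21
  Br: 1
  O: 1
Molecular formula: C10H21BrO.
  M = 10(12.011) + 21(1.008) + 79.904 + 15.999
    = 120.110 + 21.168 + 79.904 + 15.999 = 237.181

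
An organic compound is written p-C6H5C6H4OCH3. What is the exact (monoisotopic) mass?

Atom tally by fragment:
  benzene ring core → C:6 H:6
  (− 2 ring H displaced by substituents)
  + C6H5 → C:6 H:5
  + OCH3 → C:1 H:3 O:1
Element totals:
  C: 13
  H: 12
  O: 1
Molecular formula: C13H12O.
  M = 13(12.0) + 12(1.007825) + 15.994915
    = 156.000000 + 12.093900 + 15.994915 = 184.088815

184.0888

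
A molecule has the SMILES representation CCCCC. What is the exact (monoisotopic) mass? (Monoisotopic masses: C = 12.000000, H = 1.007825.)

72.0939

Atom tally by fragment:
  CH3 → C:1 H:3
  CH2 → C:1 H:2
  CH2 → C:1 H:2
  CH2 → C:1 H:2
  CH3 → C:1 H:3
Element totals:
  C: 5
  H: 12
Molecular formula: C5H12.
  M = 5(12.0) + 12(1.007825)
    = 60.000000 + 12.093900 = 72.093900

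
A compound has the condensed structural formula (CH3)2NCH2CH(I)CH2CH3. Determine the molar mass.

227.09 g/mol

Atom tally by fragment:
  (CH3)2NCH2 → C:3 H:8 N:1
  CH(I) → C:1 H:1 I:1
  CH2 → C:1 H:2
  CH3 → C:1 H:3
Element totals:
  C: 6
  H: 14
  I: 1
  N: 1
Molecular formula: C6H14IN.
  M = 6(12.011) + 14(1.008) + 126.904 + 14.007
    = 72.066 + 14.112 + 126.904 + 14.007 = 227.089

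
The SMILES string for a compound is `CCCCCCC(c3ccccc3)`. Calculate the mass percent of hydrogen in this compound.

11.43%

Atom tally by fragment:
  CH3 → C:1 H:3
  CH2 → C:1 H:2
  CH2 → C:1 H:2
  CH2 → C:1 H:2
  CH2 → C:1 H:2
  CH2 → C:1 H:2
  CH2C6H5 → C:7 H:7
Element totals:
  C: 13
  H: 20
Molecular formula: C13H20.
Molar mass = 176.303 g/mol.
Mass from H: 20 × 1.008 = 20.160 g/mol.
%H = 20.160 / 176.303 × 100 = 11.43%.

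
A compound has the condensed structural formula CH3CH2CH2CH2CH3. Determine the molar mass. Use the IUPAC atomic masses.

72.15 g/mol

Element totals:
  C: 5
  H: 12
Molecular formula: C5H12.
  M = 5(12.011) + 12(1.008)
    = 60.055 + 12.096 = 72.151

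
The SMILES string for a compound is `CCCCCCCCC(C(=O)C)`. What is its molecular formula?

C11H22O

Atom tally by fragment:
  CH3 → C:1 H:3
  CH2 → C:1 H:2
  CH2 → C:1 H:2
  CH2 → C:1 H:2
  CH2 → C:1 H:2
  CH2 → C:1 H:2
  CH2 → C:1 H:2
  CH2 → C:1 H:2
  CH2COCH3 → C:3 H:5 O:1
Element totals:
  C: 11
  H: 22
  O: 1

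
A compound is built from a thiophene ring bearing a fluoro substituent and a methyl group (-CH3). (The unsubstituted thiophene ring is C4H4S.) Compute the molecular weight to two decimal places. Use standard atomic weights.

116.15 g/mol

Atom tally by fragment:
  thiophene ring core → C:4 H:4 S:1
  (− 2 ring H displaced by substituents)
  + F → F:1
  + CH3 → C:1 H:3
Element totals:
  C: 5
  H: 5
  F: 1
  S: 1
Molecular formula: C5H5FS.
  M = 5(12.011) + 5(1.008) + 18.998 + 32.06
    = 60.055 + 5.040 + 18.998 + 32.060 = 116.153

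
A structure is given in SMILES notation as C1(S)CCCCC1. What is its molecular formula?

C6H12S

Atom tally by fragment:
  cyclohexane ring core → C:6 H:12
  (− 1 ring H displaced by substituents)
  + SH → S:1 H:1
Element totals:
  C: 6
  H: 12
  S: 1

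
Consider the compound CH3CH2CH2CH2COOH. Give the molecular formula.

C5H10O2

Element totals:
  C: 5
  H: 10
  O: 2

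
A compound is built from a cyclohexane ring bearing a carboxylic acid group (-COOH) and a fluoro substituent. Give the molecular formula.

C7H11FO2

Atom tally by fragment:
  cyclohexane ring core → C:6 H:12
  (− 2 ring H displaced by substituents)
  + COOH → C:1 H:1 O:2
  + F → F:1
Element totals:
  C: 7
  H: 11
  F: 1
  O: 2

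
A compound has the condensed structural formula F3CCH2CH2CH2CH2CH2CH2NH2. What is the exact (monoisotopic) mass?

169.1078

Atom tally by fragment:
  F3CCH2 → C:2 H:2 F:3
  CH2 → C:1 H:2
  CH2 → C:1 H:2
  CH2 → C:1 H:2
  CH2 → C:1 H:2
  CH2NH2 → C:1 H:4 N:1
Element totals:
  C: 7
  H: 14
  F: 3
  N: 1
Molecular formula: C7H14F3N.
  M = 7(12.0) + 14(1.007825) + 3(18.998403) + 14.003074
    = 84.000000 + 14.109550 + 56.995209 + 14.003074 = 169.107833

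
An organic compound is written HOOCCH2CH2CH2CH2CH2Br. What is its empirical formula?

Atom tally by fragment:
  HOOCCH2 → C:2 H:3 O:2
  CH2 → C:1 H:2
  CH2 → C:1 H:2
  CH2 → C:1 H:2
  CH2Br → C:1 H:2 Br:1
Element totals:
  C: 6
  H: 11
  Br: 1
  O: 2
Molecular formula: C6H11BrO2.
gcd of subscripts (1, 6, 11, 2) = 1, so the empirical formula equals the molecular formula.

C6H11BrO2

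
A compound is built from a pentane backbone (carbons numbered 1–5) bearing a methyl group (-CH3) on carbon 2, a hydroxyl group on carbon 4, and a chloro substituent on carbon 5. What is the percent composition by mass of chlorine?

Atom tally by fragment:
  CH3 → C:1 H:3
  CH(CH3) → C:2 H:4
  CH2 → C:1 H:2
  CH(OH) → C:1 H:2 O:1
  CH2Cl → C:1 H:2 Cl:1
Element totals:
  C: 6
  H: 13
  Cl: 1
  O: 1
Molecular formula: C6H13ClO.
Molar mass = 136.619 g/mol.
Mass from Cl: 1 × 35.45 = 35.450 g/mol.
%Cl = 35.450 / 136.619 × 100 = 25.95%.

25.95%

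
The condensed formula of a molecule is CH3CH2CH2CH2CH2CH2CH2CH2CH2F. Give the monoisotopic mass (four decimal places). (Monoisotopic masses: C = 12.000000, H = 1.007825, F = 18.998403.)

146.1471

Element totals:
  C: 9
  H: 19
  F: 1
Molecular formula: C9H19F.
  M = 9(12.0) + 19(1.007825) + 18.998403
    = 108.000000 + 19.148675 + 18.998403 = 146.147078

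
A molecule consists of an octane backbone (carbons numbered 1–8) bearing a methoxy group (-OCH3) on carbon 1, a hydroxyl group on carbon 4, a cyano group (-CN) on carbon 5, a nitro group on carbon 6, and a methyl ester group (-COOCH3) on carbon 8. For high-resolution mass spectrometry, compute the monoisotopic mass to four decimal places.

288.1321

Atom tally by fragment:
  CH3OCH2 → C:2 H:5 O:1
  CH2 → C:1 H:2
  CH2 → C:1 H:2
  CH(OH) → C:1 H:2 O:1
  CH(CN) → C:2 H:1 N:1
  CH(NO2) → C:1 H:1 N:1 O:2
  CH2 → C:1 H:2
  CH2COOCH3 → C:3 H:5 O:2
Element totals:
  C: 12
  H: 20
  N: 2
  O: 6
Molecular formula: C12H20N2O6.
  M = 12(12.0) + 20(1.007825) + 2(14.003074) + 6(15.994915)
    = 144.000000 + 20.156500 + 28.006148 + 95.969490 = 288.132138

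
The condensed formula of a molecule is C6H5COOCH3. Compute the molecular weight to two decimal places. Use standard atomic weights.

Atom tally by fragment:
  benzene ring core → C:6 H:6
  (− 1 ring H displaced by substituents)
  + COOCH3 → C:2 H:3 O:2
Element totals:
  C: 8
  H: 8
  O: 2
Molecular formula: C8H8O2.
  M = 8(12.011) + 8(1.008) + 2(15.999)
    = 96.088 + 8.064 + 31.998 = 136.150

136.15 g/mol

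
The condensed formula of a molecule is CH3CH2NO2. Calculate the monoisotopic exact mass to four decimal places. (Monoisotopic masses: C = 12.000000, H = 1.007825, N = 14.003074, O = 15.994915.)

75.0320

Atom tally by fragment:
  CH3 → C:1 H:3
  CH2NO2 → C:1 H:2 N:1 O:2
Element totals:
  C: 2
  H: 5
  N: 1
  O: 2
Molecular formula: C2H5NO2.
  M = 2(12.0) + 5(1.007825) + 14.003074 + 2(15.994915)
    = 24.000000 + 5.039125 + 14.003074 + 31.989830 = 75.032029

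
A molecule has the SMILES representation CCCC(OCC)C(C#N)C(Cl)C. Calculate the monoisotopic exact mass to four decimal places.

203.1077

Atom tally by fragment:
  CH3 → C:1 H:3
  CH2 → C:1 H:2
  CH2 → C:1 H:2
  CH(OC2H5) → C:3 H:6 O:1
  CH(CN) → C:2 H:1 N:1
  CH(Cl) → C:1 H:1 Cl:1
  CH3 → C:1 H:3
Element totals:
  C: 10
  H: 18
  Cl: 1
  N: 1
  O: 1
Molecular formula: C10H18ClNO.
  M = 10(12.0) + 18(1.007825) + 34.968853 + 14.003074 + 15.994915
    = 120.000000 + 18.140850 + 34.968853 + 14.003074 + 15.994915 = 203.107692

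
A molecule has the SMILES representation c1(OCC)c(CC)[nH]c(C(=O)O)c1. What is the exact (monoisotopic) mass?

Atom tally by fragment:
  pyrrole ring core → C:4 H:5 N:1
  (− 3 ring H displaced by substituents)
  + OC2H5 → C:2 H:5 O:1
  + C2H5 → C:2 H:5
  + COOH → C:1 H:1 O:2
Element totals:
  C: 9
  H: 13
  N: 1
  O: 3
Molecular formula: C9H13NO3.
  M = 9(12.0) + 13(1.007825) + 14.003074 + 3(15.994915)
    = 108.000000 + 13.101725 + 14.003074 + 47.984745 = 183.089544

183.0895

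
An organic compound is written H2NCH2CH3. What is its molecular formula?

Atom tally by fragment:
  H2NCH2 → C:1 H:4 N:1
  CH3 → C:1 H:3
Element totals:
  C: 2
  H: 7
  N: 1

C2H7N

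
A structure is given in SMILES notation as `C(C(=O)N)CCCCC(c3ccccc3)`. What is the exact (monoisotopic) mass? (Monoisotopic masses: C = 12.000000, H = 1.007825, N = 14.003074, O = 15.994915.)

205.1467

Atom tally by fragment:
  H2NOCCH2 → C:2 H:4 O:1 N:1
  CH2 → C:1 H:2
  CH2 → C:1 H:2
  CH2 → C:1 H:2
  CH2 → C:1 H:2
  CH2C6H5 → C:7 H:7
Element totals:
  C: 13
  H: 19
  N: 1
  O: 1
Molecular formula: C13H19NO.
  M = 13(12.0) + 19(1.007825) + 14.003074 + 15.994915
    = 156.000000 + 19.148675 + 14.003074 + 15.994915 = 205.146664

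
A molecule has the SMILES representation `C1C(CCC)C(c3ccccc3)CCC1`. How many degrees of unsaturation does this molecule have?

5

Atom tally by fragment:
  cyclohexane ring core → C:6 H:12
  (− 2 ring H displaced by substituents)
  + CH2CH2CH3 → C:3 H:7
  + C6H5 → C:6 H:5
Element totals:
  C: 15
  H: 22
Molecular formula: C15H22.
DoU = (2C + 2 + N − H − X) / 2 = (2·15 + 2 + 0 − 22 − 0) / 2 = 5.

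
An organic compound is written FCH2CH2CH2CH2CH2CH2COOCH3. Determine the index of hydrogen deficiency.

Atom tally by fragment:
  FCH2 → C:1 H:2 F:1
  CH2 → C:1 H:2
  CH2 → C:1 H:2
  CH2 → C:1 H:2
  CH2 → C:1 H:2
  CH2COOCH3 → C:3 H:5 O:2
Element totals:
  C: 8
  H: 15
  F: 1
  O: 2
Molecular formula: C8H15FO2.
DoU = (2C + 2 + N − H − X) / 2 = (2·8 + 2 + 0 − 15 − 1) / 2 = 1.

1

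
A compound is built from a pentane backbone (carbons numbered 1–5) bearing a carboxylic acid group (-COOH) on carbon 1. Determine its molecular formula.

Atom tally by fragment:
  HOOCCH2 → C:2 H:3 O:2
  CH2 → C:1 H:2
  CH2 → C:1 H:2
  CH2 → C:1 H:2
  CH3 → C:1 H:3
Element totals:
  C: 6
  H: 12
  O: 2

C6H12O2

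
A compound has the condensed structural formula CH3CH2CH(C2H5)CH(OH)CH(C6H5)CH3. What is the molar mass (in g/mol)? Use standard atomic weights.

206.33 g/mol

Atom tally by fragment:
  CH3 → C:1 H:3
  CH2 → C:1 H:2
  CH(C2H5) → C:3 H:6
  CH(OH) → C:1 H:2 O:1
  CH(C6H5) → C:7 H:6
  CH3 → C:1 H:3
Element totals:
  C: 14
  H: 22
  O: 1
Molecular formula: C14H22O.
  M = 14(12.011) + 22(1.008) + 15.999
    = 168.154 + 22.176 + 15.999 = 206.329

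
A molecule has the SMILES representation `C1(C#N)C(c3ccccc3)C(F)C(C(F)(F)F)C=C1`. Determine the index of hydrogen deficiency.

8

Atom tally by fragment:
  cyclohexene ring core → C:6 H:10
  (− 4 ring H displaced by substituents)
  + CN → C:1 N:1
  + C6H5 → C:6 H:5
  + F → F:1
  + CF3 → C:1 F:3
Element totals:
  C: 14
  H: 11
  F: 4
  N: 1
Molecular formula: C14H11F4N.
DoU = (2C + 2 + N − H − X) / 2 = (2·14 + 2 + 1 − 11 − 4) / 2 = 8.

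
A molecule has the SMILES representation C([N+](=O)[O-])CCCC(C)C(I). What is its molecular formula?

C7H14INO2

Atom tally by fragment:
  O2NCH2 → C:1 H:2 N:1 O:2
  CH2 → C:1 H:2
  CH2 → C:1 H:2
  CH2 → C:1 H:2
  CH(CH3) → C:2 H:4
  CH2I → C:1 H:2 I:1
Element totals:
  C: 7
  H: 14
  I: 1
  N: 1
  O: 2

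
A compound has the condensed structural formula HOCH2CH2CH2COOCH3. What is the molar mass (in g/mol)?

Atom tally by fragment:
  HOCH2CH2 → C:2 H:5 O:1
  CH2COOCH3 → C:3 H:5 O:2
Element totals:
  C: 5
  H: 10
  O: 3
Molecular formula: C5H10O3.
  M = 5(12.011) + 10(1.008) + 3(15.999)
    = 60.055 + 10.080 + 47.997 = 118.132

118.13 g/mol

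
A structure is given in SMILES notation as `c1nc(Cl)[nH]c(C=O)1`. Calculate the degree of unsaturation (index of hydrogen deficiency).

4

Atom tally by fragment:
  imidazole ring core → C:3 H:4 N:2
  (− 2 ring H displaced by substituents)
  + Cl → Cl:1
  + CHO → C:1 H:1 O:1
Element totals:
  C: 4
  H: 3
  Cl: 1
  N: 2
  O: 1
Molecular formula: C4H3ClN2O.
DoU = (2C + 2 + N − H − X) / 2 = (2·4 + 2 + 2 − 3 − 1) / 2 = 4.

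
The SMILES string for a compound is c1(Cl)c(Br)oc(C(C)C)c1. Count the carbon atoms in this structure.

7

Atom tally by fragment:
  furan ring core → C:4 H:4 O:1
  (− 3 ring H displaced by substituents)
  + Cl → Cl:1
  + Br → Br:1
  + CH(CH3)2 → C:3 H:7
Element totals:
  C: 7
  H: 8
  Br: 1
  Cl: 1
  O: 1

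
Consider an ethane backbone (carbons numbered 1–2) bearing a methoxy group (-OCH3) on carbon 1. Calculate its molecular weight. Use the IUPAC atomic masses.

Atom tally by fragment:
  CH3OCH2 → C:2 H:5 O:1
  CH3 → C:1 H:3
Element totals:
  C: 3
  H: 8
  O: 1
Molecular formula: C3H8O.
  M = 3(12.011) + 8(1.008) + 15.999
    = 36.033 + 8.064 + 15.999 = 60.096

60.10 g/mol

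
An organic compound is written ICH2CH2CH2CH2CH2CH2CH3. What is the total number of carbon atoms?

7

Atom tally by fragment:
  ICH2 → C:1 H:2 I:1
  CH2 → C:1 H:2
  CH2 → C:1 H:2
  CH2 → C:1 H:2
  CH2 → C:1 H:2
  CH2 → C:1 H:2
  CH3 → C:1 H:3
Element totals:
  C: 7
  H: 15
  I: 1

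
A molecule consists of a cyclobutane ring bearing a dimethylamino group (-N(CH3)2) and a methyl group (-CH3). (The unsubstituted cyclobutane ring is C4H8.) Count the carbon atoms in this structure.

Atom tally by fragment:
  cyclobutane ring core → C:4 H:8
  (− 2 ring H displaced by substituents)
  + N(CH3)2 → N:1 C:2 H:6
  + CH3 → C:1 H:3
Element totals:
  C: 7
  H: 15
  N: 1

7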